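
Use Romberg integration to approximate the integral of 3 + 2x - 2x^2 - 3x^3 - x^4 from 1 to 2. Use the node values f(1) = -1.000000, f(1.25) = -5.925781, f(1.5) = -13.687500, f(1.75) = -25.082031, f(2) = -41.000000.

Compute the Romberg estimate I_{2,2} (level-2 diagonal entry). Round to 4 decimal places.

-16.1167

I_{0,0} (trapezoid, 1 panel, h=1.0000): -21.000000
I_{1,0} (trapezoid, 2 panels, h=0.5000): -17.343750
I_{2,0} (trapezoid, 4 panels, h=0.2500): -16.423828
I_{1,1} = -17.343750 + (-17.343750 − (-21.000000))/3 = -16.125000
I_{2,1} = -16.423828 + (-16.423828 − (-17.343750))/3 = -16.117187
I_{2,2} = -16.117187 + (-16.117187 − (-16.125000))/15 = -16.116666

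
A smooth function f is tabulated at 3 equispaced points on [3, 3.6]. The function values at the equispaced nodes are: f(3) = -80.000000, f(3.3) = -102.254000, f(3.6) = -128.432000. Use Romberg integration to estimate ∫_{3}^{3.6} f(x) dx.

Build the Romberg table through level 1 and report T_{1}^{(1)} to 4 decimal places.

T_{0}^{(0)} (trapezoid, 1 panel, h=0.6000): -62.529600
T_{1}^{(0)} (trapezoid, 2 panels, h=0.3000): -61.941000
T_{1}^{(1)} = -61.941000 + (-61.941000 − (-62.529600))/3 = -61.744800

-61.7448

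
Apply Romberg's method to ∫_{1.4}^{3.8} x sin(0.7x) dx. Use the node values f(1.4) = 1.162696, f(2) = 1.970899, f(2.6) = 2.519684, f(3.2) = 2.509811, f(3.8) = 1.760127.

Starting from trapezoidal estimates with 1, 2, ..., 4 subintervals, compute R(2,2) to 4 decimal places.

5.1754

R(0,0) (trapezoid, 1 panel, h=2.4000): 3.507388
R(1,0) (trapezoid, 2 panels, h=1.2000): 4.777315
R(2,0) (trapezoid, 4 panels, h=0.6000): 5.077083
R(1,1) = 4.777315 + (4.777315 − 3.507388)/3 = 5.200624
R(2,1) = 5.077083 + (5.077083 − 4.777315)/3 = 5.177006
R(2,2) = 5.177006 + (5.177006 − 5.200624)/15 = 5.175431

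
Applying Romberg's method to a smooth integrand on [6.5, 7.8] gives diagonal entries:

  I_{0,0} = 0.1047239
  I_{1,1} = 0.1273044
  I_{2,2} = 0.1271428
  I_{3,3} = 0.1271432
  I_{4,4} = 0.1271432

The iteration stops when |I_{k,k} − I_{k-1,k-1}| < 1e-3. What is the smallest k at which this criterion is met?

k = 2

|I_{1,1} − I_{0,0}| = 0.0225805 ≥ 1e-3
|I_{2,2} − I_{1,1}| = 0.0001616 < 1e-3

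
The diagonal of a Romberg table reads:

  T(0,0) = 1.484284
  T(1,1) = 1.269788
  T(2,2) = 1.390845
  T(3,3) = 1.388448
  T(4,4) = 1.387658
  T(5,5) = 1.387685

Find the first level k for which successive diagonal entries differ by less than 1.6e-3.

k = 4

|T(1,1) − T(0,0)| = 0.214496 ≥ 1.6e-3
|T(2,2) − T(1,1)| = 0.121057 ≥ 1.6e-3
|T(3,3) − T(2,2)| = 0.002397 ≥ 1.6e-3
|T(4,4) − T(3,3)| = 0.000790 < 1.6e-3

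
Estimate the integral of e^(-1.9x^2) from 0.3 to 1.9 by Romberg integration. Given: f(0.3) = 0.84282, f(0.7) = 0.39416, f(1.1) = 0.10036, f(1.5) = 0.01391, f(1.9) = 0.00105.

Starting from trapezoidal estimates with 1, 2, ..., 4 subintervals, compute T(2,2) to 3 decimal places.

0.359

T(0,0) (trapezoid, 1 panel, h=1.6000): 0.67510
T(1,0) (trapezoid, 2 panels, h=0.8000): 0.41784
T(2,0) (trapezoid, 4 panels, h=0.4000): 0.37215
T(1,1) = 0.41784 + (0.41784 − 0.67510)/3 = 0.33209
T(2,1) = 0.37215 + (0.37215 − 0.41784)/3 = 0.35692
T(2,2) = 0.35692 + (0.35692 − 0.33209)/15 = 0.35858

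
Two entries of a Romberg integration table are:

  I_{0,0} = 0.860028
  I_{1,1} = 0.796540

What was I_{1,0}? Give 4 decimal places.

From I_{1,1} = (4·I_{1,0} − I_{0,0})/3, solve for I_{1,0}:
4·I_{1,0} = 3·0.796540 + 0.860028 = 3.249648
I_{1,0} = 0.812412

0.8124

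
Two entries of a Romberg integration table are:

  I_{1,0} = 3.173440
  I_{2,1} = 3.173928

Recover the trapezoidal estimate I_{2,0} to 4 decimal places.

3.1738

From I_{2,1} = (4·I_{2,0} − I_{1,0})/3, solve for I_{2,0}:
4·I_{2,0} = 3·3.173928 + 3.173440 = 12.695224
I_{2,0} = 3.173806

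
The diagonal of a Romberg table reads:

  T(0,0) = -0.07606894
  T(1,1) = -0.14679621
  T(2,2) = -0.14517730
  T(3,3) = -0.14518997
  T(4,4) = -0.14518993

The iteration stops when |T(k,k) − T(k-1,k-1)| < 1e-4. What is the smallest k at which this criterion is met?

k = 3

|T(1,1) − T(0,0)| = 0.07072727 ≥ 1e-4
|T(2,2) − T(1,1)| = 0.00161891 ≥ 1e-4
|T(3,3) − T(2,2)| = 0.00001267 < 1e-4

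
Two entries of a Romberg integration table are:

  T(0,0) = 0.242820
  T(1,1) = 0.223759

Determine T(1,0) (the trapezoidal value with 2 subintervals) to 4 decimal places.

0.2285

From T(1,1) = (4·T(1,0) − T(0,0))/3, solve for T(1,0):
4·T(1,0) = 3·0.223759 + 0.242820 = 0.914097
T(1,0) = 0.228524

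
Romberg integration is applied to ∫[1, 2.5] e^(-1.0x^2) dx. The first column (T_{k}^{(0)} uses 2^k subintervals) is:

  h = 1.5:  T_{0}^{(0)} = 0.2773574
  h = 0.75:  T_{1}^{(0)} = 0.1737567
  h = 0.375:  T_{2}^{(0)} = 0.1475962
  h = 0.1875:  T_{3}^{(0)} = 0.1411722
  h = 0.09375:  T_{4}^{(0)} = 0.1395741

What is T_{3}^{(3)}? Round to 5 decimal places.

T_{1}^{(1)} = (4·0.1737567 − 0.2773574) / 3 = 0.1392231
T_{2}^{(1)} = (4·0.1475962 − 0.1737567) / 3 = 0.1388760
T_{3}^{(1)} = (4·0.1411722 − 0.1475962) / 3 = 0.1390309
T_{2}^{(2)} = 0.1388760 + (0.1388760 − 0.1392231)/15 = 0.1388529
T_{3}^{(2)} = (16·0.1390309 − 0.1388760) / 15 = 0.1390412
T_{3}^{(3)} = (64·0.1390412 − 0.1388529) / 63 = 0.1390442

0.13904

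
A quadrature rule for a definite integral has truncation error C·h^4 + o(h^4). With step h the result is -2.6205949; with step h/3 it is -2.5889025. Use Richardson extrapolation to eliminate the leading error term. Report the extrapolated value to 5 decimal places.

-2.58851

The leading error scales as h^4; refining by a factor of 3 reduces it by 3^4 = 81.
Extrapolated value = (81·A(h/3) − A(h)) / (81 − 1)
= (81·(-2.5889025) − (-2.6205949)) / 80
= -207.0805076 / 80 = -2.5885063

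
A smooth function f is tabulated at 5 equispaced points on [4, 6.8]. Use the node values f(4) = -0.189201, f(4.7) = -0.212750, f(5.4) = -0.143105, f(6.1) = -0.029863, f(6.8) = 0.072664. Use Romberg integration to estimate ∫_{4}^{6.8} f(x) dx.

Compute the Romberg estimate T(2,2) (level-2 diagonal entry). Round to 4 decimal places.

-0.3203

T(0,0) (trapezoid, 1 panel, h=2.8000): -0.163152
T(1,0) (trapezoid, 2 panels, h=1.4000): -0.281923
T(2,0) (trapezoid, 4 panels, h=0.7000): -0.310791
T(1,1) = -0.281923 + (-0.281923 − (-0.163152))/3 = -0.321513
T(2,1) = -0.310791 + (-0.310791 − (-0.281923))/3 = -0.320414
T(2,2) = -0.320414 + (-0.320414 − (-0.321513))/15 = -0.320341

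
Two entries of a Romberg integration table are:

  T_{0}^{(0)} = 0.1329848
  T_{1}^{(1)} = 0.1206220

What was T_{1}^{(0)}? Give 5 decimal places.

From T_{1}^{(1)} = (4·T_{1}^{(0)} − T_{0}^{(0)})/3, solve for T_{1}^{(0)}:
4·T_{1}^{(0)} = 3·0.1206220 + 0.1329848 = 0.4948508
T_{1}^{(0)} = 0.1237127

0.12371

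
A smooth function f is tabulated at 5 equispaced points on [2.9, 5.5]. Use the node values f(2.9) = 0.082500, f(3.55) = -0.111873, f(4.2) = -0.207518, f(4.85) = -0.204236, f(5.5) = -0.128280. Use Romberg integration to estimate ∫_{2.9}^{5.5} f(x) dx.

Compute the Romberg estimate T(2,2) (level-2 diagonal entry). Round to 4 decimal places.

-0.3734

T(0,0) (trapezoid, 1 panel, h=2.6000): -0.059514
T(1,0) (trapezoid, 2 panels, h=1.3000): -0.299530
T(2,0) (trapezoid, 4 panels, h=0.6500): -0.355236
T(1,1) = -0.299530 + (-0.299530 − (-0.059514))/3 = -0.379535
T(2,1) = -0.355236 + (-0.355236 − (-0.299530))/3 = -0.373805
T(2,2) = -0.373805 + (-0.373805 − (-0.379535))/15 = -0.373423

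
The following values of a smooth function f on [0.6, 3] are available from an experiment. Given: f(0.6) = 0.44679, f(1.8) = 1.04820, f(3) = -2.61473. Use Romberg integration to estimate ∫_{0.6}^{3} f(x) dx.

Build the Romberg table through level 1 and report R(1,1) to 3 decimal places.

R(0,0) (trapezoid, 1 panel, h=2.4000): -2.60153
R(1,0) (trapezoid, 2 panels, h=1.2000): -0.04292
R(1,1) = -0.04292 + (-0.04292 − (-2.60153))/3 = 0.80995

0.810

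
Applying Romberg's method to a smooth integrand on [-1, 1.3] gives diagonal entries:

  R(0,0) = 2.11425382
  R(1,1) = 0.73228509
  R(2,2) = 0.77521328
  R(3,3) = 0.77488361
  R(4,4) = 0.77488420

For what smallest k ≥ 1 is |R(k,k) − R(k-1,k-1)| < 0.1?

k = 2

|R(1,1) − R(0,0)| = 1.38196873 ≥ 0.1
|R(2,2) − R(1,1)| = 0.04292819 < 0.1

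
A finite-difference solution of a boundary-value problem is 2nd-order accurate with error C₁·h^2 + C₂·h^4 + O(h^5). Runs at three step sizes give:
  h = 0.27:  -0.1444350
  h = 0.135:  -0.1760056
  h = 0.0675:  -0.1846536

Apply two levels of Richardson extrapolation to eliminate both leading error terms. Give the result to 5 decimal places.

First eliminate the h^2 term (factor 2^2 = 4):
  B₁ = (4·(-0.1760056) − (-0.1444350))/3 = -0.1865291
  B₂ = (4·(-0.1846536) − (-0.1760056))/3 = -0.1875363
Then eliminate the h^4 term (factor 2^4 = 16):
  (16·(-0.1875363) − (-0.1865291))/15 = -0.1876034

-0.18760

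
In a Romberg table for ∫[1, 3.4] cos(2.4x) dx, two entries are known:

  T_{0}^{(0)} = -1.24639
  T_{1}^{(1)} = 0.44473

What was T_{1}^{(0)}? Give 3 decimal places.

0.022

From T_{1}^{(1)} = (4·T_{1}^{(0)} − T_{0}^{(0)})/3, solve for T_{1}^{(0)}:
4·T_{1}^{(0)} = 3·0.44473 + (-1.24639) = 0.08780
T_{1}^{(0)} = 0.02195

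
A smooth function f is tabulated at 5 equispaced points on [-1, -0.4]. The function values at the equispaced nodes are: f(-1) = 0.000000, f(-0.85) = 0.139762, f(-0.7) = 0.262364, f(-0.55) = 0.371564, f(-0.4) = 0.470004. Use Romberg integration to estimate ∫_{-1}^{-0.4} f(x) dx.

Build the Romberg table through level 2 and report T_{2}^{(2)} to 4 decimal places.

0.1520

T_{0}^{(0)} (trapezoid, 1 panel, h=0.6000): 0.141001
T_{1}^{(0)} (trapezoid, 2 panels, h=0.3000): 0.149210
T_{2}^{(0)} (trapezoid, 4 panels, h=0.1500): 0.151304
T_{1}^{(1)} = 0.149210 + (0.149210 − 0.141001)/3 = 0.151946
T_{2}^{(1)} = 0.151304 + (0.151304 − 0.149210)/3 = 0.152002
T_{2}^{(2)} = 0.152002 + (0.152002 − 0.151946)/15 = 0.152006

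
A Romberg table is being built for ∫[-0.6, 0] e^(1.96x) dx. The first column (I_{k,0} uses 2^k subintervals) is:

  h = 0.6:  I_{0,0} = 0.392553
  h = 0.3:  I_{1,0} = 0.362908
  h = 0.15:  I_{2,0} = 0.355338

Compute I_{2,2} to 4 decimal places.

0.3528

Richardson extrapolation on the trapezoidal column (denominator 4−1=3):
I_{1,1} = 0.362908 + (0.362908 − 0.392553)/3 = 0.353026
I_{2,1} = (4·0.355338 − 0.362908) / 3 = 0.352815
I_{2,2} = (16·0.352815 − 0.353026) / 15 = 0.352801
(Column j=1 coincides with Simpson's rule on the same nodes.)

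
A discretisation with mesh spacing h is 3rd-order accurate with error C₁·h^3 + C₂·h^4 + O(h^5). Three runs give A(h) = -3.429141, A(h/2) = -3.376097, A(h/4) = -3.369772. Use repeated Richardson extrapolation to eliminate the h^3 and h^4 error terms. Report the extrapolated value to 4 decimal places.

First eliminate the h^3 term (factor 2^3 = 8):
  B₁ = (8·(-3.376097) − (-3.429141))/7 = -3.368519
  B₂ = (8·(-3.369772) − (-3.376097))/7 = -3.368868
Then eliminate the h^4 term (factor 2^4 = 16):
  (16·(-3.368868) − (-3.368519))/15 = -3.368891

-3.3689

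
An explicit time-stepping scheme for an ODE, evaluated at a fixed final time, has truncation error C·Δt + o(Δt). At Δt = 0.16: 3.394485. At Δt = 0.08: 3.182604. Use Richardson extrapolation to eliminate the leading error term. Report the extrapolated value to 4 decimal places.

2.9707

The leading error scales as Δt; refining by a factor of 2 reduces it by 2^1 = 2.
Extrapolated value = (2·A(Δt/2) − A(Δt)) / (2 − 1)
= (2·3.182604 − 3.394485) / 1
= 2.970723 / 1 = 2.970723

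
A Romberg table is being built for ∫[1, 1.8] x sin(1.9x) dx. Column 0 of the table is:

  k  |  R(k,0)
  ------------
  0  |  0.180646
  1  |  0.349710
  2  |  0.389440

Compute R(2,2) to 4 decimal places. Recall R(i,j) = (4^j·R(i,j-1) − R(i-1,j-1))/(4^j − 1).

Richardson extrapolation on the trapezoidal column (denominator 4−1=3):
R(1,1) = 0.349710 + (0.349710 − 0.180646)/3 = 0.406065
R(2,1) = 0.389440 + (0.389440 − 0.349710)/3 = 0.402683
R(2,2) = (16·0.402683 − 0.406065) / 15 = 0.402458
(Column j=1 coincides with Simpson's rule on the same nodes.)

0.4025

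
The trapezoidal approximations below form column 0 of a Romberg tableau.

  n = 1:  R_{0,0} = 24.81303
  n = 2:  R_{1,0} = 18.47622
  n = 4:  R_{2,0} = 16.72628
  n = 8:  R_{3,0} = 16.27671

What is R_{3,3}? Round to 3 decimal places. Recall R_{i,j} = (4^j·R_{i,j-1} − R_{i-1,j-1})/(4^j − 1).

Richardson extrapolation on the trapezoidal column (denominator 4−1=3):
R_{1,1} = 18.47622 + (18.47622 − 24.81303)/3 = 16.36395
R_{2,1} = 16.72628 + (16.72628 − 18.47622)/3 = 16.14297
R_{3,1} = 16.27671 + (16.27671 − 16.72628)/3 = 16.12685
R_{2,2} = (16·16.14297 − 16.36395) / 15 = 16.12824
R_{3,2} = 16.12685 + (16.12685 − 16.14297)/15 = 16.12578
R_{3,3} = 16.12578 + (16.12578 − 16.12824)/63 = 16.12574

16.126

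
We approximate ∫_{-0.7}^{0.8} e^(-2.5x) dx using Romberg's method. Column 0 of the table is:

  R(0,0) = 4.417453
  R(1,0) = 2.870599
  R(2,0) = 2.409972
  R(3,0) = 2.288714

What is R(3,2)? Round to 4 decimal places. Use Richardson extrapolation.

2.2478

Richardson extrapolation on the trapezoidal column (denominator 4−1=3):
R(2,1) = 2.409972 + (2.409972 − 2.870599)/3 = 2.256430
R(3,1) = (4·2.288714 − 2.409972) / 3 = 2.248295
R(3,2) = 2.248295 + (2.248295 − 2.256430)/15 = 2.247753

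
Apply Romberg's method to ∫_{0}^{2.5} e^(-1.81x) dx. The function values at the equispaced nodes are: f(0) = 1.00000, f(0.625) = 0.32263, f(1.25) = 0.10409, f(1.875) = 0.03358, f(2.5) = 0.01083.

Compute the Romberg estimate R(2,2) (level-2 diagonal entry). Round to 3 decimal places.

R(0,0) (trapezoid, 1 panel, h=2.5000): 1.26354
R(1,0) (trapezoid, 2 panels, h=1.2500): 0.76188
R(2,0) (trapezoid, 4 panels, h=0.6250): 0.60357
R(1,1) = 0.76188 + (0.76188 − 1.26354)/3 = 0.59466
R(2,1) = 0.60357 + (0.60357 − 0.76188)/3 = 0.55080
R(2,2) = 0.55080 + (0.55080 − 0.59466)/15 = 0.54788

0.548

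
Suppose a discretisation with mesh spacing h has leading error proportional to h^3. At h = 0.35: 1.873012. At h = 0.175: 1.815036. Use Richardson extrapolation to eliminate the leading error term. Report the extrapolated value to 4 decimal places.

The leading error scales as h^3; refining by a factor of 2 reduces it by 2^3 = 8.
Extrapolated value = (8·A(h/2) − A(h)) / (8 − 1)
= (8·1.815036 − 1.873012) / 7
= 12.647276 / 7 = 1.806754

1.8068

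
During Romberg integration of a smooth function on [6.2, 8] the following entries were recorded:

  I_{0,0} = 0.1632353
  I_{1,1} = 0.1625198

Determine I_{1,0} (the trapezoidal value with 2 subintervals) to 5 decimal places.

0.16270

From I_{1,1} = (4·I_{1,0} − I_{0,0})/3, solve for I_{1,0}:
4·I_{1,0} = 3·0.1625198 + 0.1632353 = 0.6507947
I_{1,0} = 0.1626987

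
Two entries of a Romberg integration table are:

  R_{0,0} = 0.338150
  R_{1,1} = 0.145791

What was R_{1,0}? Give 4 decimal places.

From R_{1,1} = (4·R_{1,0} − R_{0,0})/3, solve for R_{1,0}:
4·R_{1,0} = 3·0.145791 + 0.338150 = 0.775523
R_{1,0} = 0.193881

0.1939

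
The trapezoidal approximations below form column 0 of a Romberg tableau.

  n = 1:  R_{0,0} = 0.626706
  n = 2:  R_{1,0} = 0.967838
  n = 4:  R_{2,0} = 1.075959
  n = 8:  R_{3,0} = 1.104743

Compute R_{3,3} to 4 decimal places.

R_{1,1} = (4·0.967838 − 0.626706) / 3 = 1.081549
R_{2,1} = 1.075959 + (1.075959 − 0.967838)/3 = 1.111999
R_{3,1} = 1.104743 + (1.104743 − 1.075959)/3 = 1.114338
R_{2,2} = 1.111999 + (1.111999 − 1.081549)/15 = 1.114029
R_{3,2} = (16·1.114338 − 1.111999) / 15 = 1.114494
R_{3,3} = (64·1.114494 − 1.114029) / 63 = 1.114501

1.1145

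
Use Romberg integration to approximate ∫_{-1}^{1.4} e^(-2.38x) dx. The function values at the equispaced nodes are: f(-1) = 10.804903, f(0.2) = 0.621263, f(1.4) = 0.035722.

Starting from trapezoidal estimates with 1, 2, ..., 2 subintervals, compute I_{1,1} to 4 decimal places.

I_{0,0} (trapezoid, 1 panel, h=2.4000): 13.008750
I_{1,0} (trapezoid, 2 panels, h=1.2000): 7.249891
I_{1,1} = 7.249891 + (7.249891 − 13.008750)/3 = 5.330271

5.3303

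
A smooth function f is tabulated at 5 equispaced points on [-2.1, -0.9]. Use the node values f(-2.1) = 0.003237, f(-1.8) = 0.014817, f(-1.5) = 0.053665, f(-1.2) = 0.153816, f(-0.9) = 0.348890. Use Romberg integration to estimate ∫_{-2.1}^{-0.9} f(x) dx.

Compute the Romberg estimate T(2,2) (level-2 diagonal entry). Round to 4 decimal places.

T(0,0) (trapezoid, 1 panel, h=1.2000): 0.211276
T(1,0) (trapezoid, 2 panels, h=0.6000): 0.137837
T(2,0) (trapezoid, 4 panels, h=0.3000): 0.119508
T(1,1) = 0.137837 + (0.137837 − 0.211276)/3 = 0.113357
T(2,1) = 0.119508 + (0.119508 − 0.137837)/3 = 0.113398
T(2,2) = 0.113398 + (0.113398 − 0.113357)/15 = 0.113401

0.1134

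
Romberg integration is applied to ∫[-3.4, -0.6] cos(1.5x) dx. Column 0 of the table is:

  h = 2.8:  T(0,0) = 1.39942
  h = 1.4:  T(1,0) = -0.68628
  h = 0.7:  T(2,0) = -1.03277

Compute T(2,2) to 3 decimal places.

Richardson extrapolation on the trapezoidal column (denominator 4−1=3):
T(1,1) = -0.68628 + (-0.68628 − 1.39942)/3 = -1.38151
T(2,1) = (4·(-1.03277) − (-0.68628)) / 3 = -1.14827
T(2,2) = (16·(-1.14827) − (-1.38151)) / 15 = -1.13272

-1.133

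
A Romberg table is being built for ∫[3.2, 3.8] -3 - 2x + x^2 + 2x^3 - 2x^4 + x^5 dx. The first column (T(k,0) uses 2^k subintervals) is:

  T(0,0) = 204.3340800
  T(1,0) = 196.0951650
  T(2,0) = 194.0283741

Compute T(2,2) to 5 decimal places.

Richardson extrapolation on the trapezoidal column (denominator 4−1=3):
T(1,1) = (4·196.0951650 − 204.3340800) / 3 = 193.3488600
T(2,1) = (4·194.0283741 − 196.0951650) / 3 = 193.3394438
T(2,2) = (16·193.3394438 − 193.3488600) / 15 = 193.3388161

193.33882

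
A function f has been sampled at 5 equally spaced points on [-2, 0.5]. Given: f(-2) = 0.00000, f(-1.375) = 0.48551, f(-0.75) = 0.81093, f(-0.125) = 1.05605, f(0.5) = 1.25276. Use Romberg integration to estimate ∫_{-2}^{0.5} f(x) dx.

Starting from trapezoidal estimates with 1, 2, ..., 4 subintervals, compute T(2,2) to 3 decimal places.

T(0,0) (trapezoid, 1 panel, h=2.5000): 1.56595
T(1,0) (trapezoid, 2 panels, h=1.2500): 1.79664
T(2,0) (trapezoid, 4 panels, h=0.6250): 1.86179
T(1,1) = 1.79664 + (1.79664 − 1.56595)/3 = 1.87354
T(2,1) = 1.86179 + (1.86179 − 1.79664)/3 = 1.88351
T(2,2) = 1.88351 + (1.88351 − 1.87354)/15 = 1.88417

1.884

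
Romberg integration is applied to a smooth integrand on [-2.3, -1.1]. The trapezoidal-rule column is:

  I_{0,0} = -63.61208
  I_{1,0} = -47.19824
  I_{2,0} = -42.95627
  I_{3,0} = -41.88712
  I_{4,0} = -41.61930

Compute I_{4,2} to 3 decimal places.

Richardson extrapolation on the trapezoidal column (denominator 4−1=3):
I_{3,1} = (4·(-41.88712) − (-42.95627)) / 3 = -41.53074
I_{4,1} = -41.61930 + (-41.61930 − (-41.88712))/3 = -41.53003
I_{4,2} = (16·(-41.53003) − (-41.53074)) / 15 = -41.52998

-41.530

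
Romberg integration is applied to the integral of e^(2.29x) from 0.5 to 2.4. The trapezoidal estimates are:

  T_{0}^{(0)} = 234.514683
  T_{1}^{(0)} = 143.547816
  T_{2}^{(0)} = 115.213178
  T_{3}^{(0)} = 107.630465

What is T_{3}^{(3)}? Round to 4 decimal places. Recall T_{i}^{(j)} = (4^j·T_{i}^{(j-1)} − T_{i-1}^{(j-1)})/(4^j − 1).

T_{1}^{(1)} = (4·143.547816 − 234.514683) / 3 = 113.225527
T_{2}^{(1)} = (4·115.213178 − 143.547816) / 3 = 105.768299
T_{3}^{(1)} = (4·107.630465 − 115.213178) / 3 = 105.102894
T_{2}^{(2)} = 105.768299 + (105.768299 − 113.225527)/15 = 105.271150
T_{3}^{(2)} = (16·105.102894 − 105.768299) / 15 = 105.058534
T_{3}^{(3)} = 105.058534 + (105.058534 − 105.271150)/63 = 105.055159

105.0552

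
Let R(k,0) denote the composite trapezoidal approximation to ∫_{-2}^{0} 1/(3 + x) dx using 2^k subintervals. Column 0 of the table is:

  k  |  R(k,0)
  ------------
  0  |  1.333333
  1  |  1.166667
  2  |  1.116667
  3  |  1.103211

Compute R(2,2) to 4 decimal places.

R(1,1) = 1.166667 + (1.166667 − 1.333333)/3 = 1.111112
R(2,1) = (4·1.116667 − 1.166667) / 3 = 1.100000
R(2,2) = 1.100000 + (1.100000 − 1.111112)/15 = 1.099259

1.0993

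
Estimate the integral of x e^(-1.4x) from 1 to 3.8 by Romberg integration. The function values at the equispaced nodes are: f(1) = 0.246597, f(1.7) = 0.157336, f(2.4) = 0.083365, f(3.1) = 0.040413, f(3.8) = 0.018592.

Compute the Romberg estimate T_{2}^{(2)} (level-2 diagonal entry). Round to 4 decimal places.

T_{0}^{(0)} (trapezoid, 1 panel, h=2.8000): 0.371265
T_{1}^{(0)} (trapezoid, 2 panels, h=1.4000): 0.302343
T_{2}^{(0)} (trapezoid, 4 panels, h=0.7000): 0.289596
T_{1}^{(1)} = 0.302343 + (0.302343 − 0.371265)/3 = 0.279369
T_{2}^{(1)} = 0.289596 + (0.289596 − 0.302343)/3 = 0.285347
T_{2}^{(2)} = 0.285347 + (0.285347 − 0.279369)/15 = 0.285746

0.2857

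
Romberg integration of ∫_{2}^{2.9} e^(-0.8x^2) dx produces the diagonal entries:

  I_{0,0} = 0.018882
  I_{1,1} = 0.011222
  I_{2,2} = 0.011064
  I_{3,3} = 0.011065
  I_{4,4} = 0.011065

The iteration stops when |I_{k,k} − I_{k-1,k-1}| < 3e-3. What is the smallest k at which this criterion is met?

|I_{1,1} − I_{0,0}| = 0.007660 ≥ 3e-3
|I_{2,2} − I_{1,1}| = 0.000158 < 3e-3

k = 2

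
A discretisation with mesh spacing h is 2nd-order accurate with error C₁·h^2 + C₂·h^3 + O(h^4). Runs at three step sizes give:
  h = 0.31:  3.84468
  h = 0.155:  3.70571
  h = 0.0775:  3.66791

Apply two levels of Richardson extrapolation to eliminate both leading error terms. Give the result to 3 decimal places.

First eliminate the h^2 term (factor 2^2 = 4):
  B₁ = (4·3.70571 − 3.84468)/3 = 3.65939
  B₂ = (4·3.66791 − 3.70571)/3 = 3.65531
Then eliminate the h^3 term (factor 2^3 = 8):
  (8·3.65531 − 3.65939)/7 = 3.65473

3.655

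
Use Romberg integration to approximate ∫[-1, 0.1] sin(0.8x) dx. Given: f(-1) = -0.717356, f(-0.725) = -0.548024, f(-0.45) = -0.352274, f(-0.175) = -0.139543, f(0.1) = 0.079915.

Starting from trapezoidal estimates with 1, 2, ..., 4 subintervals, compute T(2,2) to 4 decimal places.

T(0,0) (trapezoid, 1 panel, h=1.1000): -0.350593
T(1,0) (trapezoid, 2 panels, h=0.5500): -0.369047
T(2,0) (trapezoid, 4 panels, h=0.2750): -0.373604
T(1,1) = -0.369047 + (-0.369047 − (-0.350593))/3 = -0.375198
T(2,1) = -0.373604 + (-0.373604 − (-0.369047))/3 = -0.375123
T(2,2) = -0.375123 + (-0.375123 − (-0.375198))/15 = -0.375118

-0.3751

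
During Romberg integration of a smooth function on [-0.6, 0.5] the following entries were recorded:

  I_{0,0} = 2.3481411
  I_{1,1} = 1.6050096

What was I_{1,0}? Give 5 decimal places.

1.79079

From I_{1,1} = (4·I_{1,0} − I_{0,0})/3, solve for I_{1,0}:
4·I_{1,0} = 3·1.6050096 + 2.3481411 = 7.1631699
I_{1,0} = 1.7907925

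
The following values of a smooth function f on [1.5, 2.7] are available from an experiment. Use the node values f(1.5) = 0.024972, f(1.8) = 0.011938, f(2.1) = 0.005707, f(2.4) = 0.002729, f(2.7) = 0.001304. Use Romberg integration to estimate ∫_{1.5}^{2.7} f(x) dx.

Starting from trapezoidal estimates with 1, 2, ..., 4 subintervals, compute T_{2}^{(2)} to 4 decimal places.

0.0096

T_{0}^{(0)} (trapezoid, 1 panel, h=1.2000): 0.015766
T_{1}^{(0)} (trapezoid, 2 panels, h=0.6000): 0.011307
T_{2}^{(0)} (trapezoid, 4 panels, h=0.3000): 0.010054
T_{1}^{(1)} = 0.011307 + (0.011307 − 0.015766)/3 = 0.009821
T_{2}^{(1)} = 0.010054 + (0.010054 − 0.011307)/3 = 0.009636
T_{2}^{(2)} = 0.009636 + (0.009636 − 0.009821)/15 = 0.009624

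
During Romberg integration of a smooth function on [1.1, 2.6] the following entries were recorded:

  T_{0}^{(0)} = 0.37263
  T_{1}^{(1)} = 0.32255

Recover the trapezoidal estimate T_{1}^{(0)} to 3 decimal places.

0.335

From T_{1}^{(1)} = (4·T_{1}^{(0)} − T_{0}^{(0)})/3, solve for T_{1}^{(0)}:
4·T_{1}^{(0)} = 3·0.32255 + 0.37263 = 1.34028
T_{1}^{(0)} = 0.33507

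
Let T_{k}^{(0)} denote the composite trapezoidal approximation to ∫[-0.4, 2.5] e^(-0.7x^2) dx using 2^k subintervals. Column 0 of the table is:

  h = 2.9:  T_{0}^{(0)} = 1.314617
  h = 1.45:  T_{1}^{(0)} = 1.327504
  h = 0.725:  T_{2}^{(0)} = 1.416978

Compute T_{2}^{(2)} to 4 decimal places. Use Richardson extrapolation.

1.4545

T_{1}^{(1)} = (4·1.327504 − 1.314617) / 3 = 1.331800
T_{2}^{(1)} = (4·1.416978 − 1.327504) / 3 = 1.446803
T_{2}^{(2)} = 1.446803 + (1.446803 − 1.331800)/15 = 1.454470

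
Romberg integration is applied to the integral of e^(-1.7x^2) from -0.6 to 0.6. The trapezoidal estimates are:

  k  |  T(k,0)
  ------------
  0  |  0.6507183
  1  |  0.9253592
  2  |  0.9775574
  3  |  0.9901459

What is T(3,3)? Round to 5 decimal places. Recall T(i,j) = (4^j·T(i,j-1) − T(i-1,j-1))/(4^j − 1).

0.99431

Richardson extrapolation on the trapezoidal column (denominator 4−1=3):
T(1,1) = (4·0.9253592 − 0.6507183) / 3 = 1.0169062
T(2,1) = 0.9775574 + (0.9775574 − 0.9253592)/3 = 0.9949568
T(3,1) = (4·0.9901459 − 0.9775574) / 3 = 0.9943421
T(2,2) = (16·0.9949568 − 1.0169062) / 15 = 0.9934935
T(3,2) = 0.9943421 + (0.9943421 − 0.9949568)/15 = 0.9943011
T(3,3) = (64·0.9943011 − 0.9934935) / 63 = 0.9943139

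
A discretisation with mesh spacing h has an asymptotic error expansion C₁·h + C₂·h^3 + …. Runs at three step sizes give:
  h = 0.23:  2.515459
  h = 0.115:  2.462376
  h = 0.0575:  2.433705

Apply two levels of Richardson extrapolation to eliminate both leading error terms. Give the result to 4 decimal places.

2.4044

First eliminate the h term (factor 2^1 = 2):
  B₁ = (2·2.462376 − 2.515459)/1 = 2.409293
  B₂ = (2·2.433705 − 2.462376)/1 = 2.405034
Then eliminate the h^3 term (factor 2^3 = 8):
  (8·2.405034 − 2.409293)/7 = 2.404426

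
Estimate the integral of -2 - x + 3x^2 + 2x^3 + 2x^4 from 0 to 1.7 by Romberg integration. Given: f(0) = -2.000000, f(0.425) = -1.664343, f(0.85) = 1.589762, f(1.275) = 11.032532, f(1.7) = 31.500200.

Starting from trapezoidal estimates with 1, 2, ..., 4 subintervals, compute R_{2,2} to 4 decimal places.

9.9235

R_{0,0} (trapezoid, 1 panel, h=1.7000): 25.075170
R_{1,0} (trapezoid, 2 panels, h=0.8500): 13.888883
R_{2,0} (trapezoid, 4 panels, h=0.4250): 10.925922
R_{1,1} = 13.888883 + (13.888883 − 25.075170)/3 = 10.160121
R_{2,1} = 10.925922 + (10.925922 − 13.888883)/3 = 9.938268
R_{2,2} = 9.938268 + (9.938268 − 10.160121)/15 = 9.923478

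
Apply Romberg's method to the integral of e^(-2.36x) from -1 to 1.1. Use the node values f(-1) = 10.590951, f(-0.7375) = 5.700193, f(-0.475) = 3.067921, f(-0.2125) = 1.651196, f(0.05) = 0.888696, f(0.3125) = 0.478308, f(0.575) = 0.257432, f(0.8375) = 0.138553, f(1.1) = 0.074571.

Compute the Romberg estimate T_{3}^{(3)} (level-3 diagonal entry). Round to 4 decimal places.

4.4563

T_{0}^{(0)} (trapezoid, 1 panel, h=2.1000): 11.198798
T_{1}^{(0)} (trapezoid, 2 panels, h=1.0500): 6.532530
T_{2}^{(0)} (trapezoid, 4 panels, h=0.5250): 5.012075
T_{3}^{(0)} (trapezoid, 8 panels, h=0.2625): 4.597703
T_{1}^{(1)} = 6.532530 + (6.532530 − 11.198798)/3 = 4.977107
T_{2}^{(1)} = 5.012075 + (5.012075 − 6.532530)/3 = 4.505257
T_{3}^{(1)} = 4.597703 + (4.597703 − 5.012075)/3 = 4.459579
T_{2}^{(2)} = 4.505257 + (4.505257 − 4.977107)/15 = 4.473800
T_{3}^{(2)} = 4.459579 + (4.459579 − 4.505257)/15 = 4.456534
T_{3}^{(3)} = 4.456534 + (4.456534 − 4.473800)/63 = 4.456260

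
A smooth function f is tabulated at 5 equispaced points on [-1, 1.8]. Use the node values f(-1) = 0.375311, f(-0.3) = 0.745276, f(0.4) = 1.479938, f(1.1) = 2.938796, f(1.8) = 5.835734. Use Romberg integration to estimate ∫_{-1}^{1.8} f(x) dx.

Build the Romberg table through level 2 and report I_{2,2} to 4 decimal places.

I_{0,0} (trapezoid, 1 panel, h=2.8000): 8.695463
I_{1,0} (trapezoid, 2 panels, h=1.4000): 6.419645
I_{2,0} (trapezoid, 4 panels, h=0.7000): 5.788673
I_{1,1} = 6.419645 + (6.419645 − 8.695463)/3 = 5.661039
I_{2,1} = 5.788673 + (5.788673 − 6.419645)/3 = 5.578349
I_{2,2} = 5.578349 + (5.578349 − 5.661039)/15 = 5.572836

5.5728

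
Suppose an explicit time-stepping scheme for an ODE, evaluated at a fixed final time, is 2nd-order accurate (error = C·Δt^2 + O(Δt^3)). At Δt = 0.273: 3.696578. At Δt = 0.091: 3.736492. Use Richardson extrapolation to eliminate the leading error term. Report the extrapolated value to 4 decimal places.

Extrapolated value = (9·A(Δt/3) − A(Δt)) / (9 − 1)
= (9·3.736492 − 3.696578) / 8
= 29.931850 / 8 = 3.741481

3.7415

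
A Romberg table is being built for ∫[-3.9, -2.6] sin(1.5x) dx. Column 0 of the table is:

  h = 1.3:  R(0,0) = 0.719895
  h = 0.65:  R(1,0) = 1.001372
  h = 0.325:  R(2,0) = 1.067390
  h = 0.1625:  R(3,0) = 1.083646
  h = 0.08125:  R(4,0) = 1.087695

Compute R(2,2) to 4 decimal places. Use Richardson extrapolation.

1.0890

Richardson extrapolation on the trapezoidal column (denominator 4−1=3):
R(1,1) = 1.001372 + (1.001372 − 0.719895)/3 = 1.095198
R(2,1) = (4·1.067390 − 1.001372) / 3 = 1.089396
R(2,2) = 1.089396 + (1.089396 − 1.095198)/15 = 1.089009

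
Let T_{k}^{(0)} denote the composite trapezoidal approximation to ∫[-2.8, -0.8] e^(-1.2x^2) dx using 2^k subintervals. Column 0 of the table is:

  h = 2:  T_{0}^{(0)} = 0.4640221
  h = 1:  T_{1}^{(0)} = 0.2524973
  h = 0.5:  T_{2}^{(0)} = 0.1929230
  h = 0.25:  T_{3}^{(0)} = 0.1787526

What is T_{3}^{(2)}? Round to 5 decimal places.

0.17409

Richardson extrapolation on the trapezoidal column (denominator 4−1=3):
T_{2}^{(1)} = (4·0.1929230 − 0.2524973) / 3 = 0.1730649
T_{3}^{(1)} = (4·0.1787526 − 0.1929230) / 3 = 0.1740291
T_{3}^{(2)} = (16·0.1740291 − 0.1730649) / 15 = 0.1740934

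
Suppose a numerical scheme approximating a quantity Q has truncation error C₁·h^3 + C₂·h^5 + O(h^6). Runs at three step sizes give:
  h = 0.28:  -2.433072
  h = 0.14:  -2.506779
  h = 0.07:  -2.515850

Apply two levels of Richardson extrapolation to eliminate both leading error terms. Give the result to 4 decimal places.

First eliminate the h^3 term (factor 2^3 = 8):
  B₁ = (8·(-2.506779) − (-2.433072))/7 = -2.517309
  B₂ = (8·(-2.515850) − (-2.506779))/7 = -2.517146
Then eliminate the h^5 term (factor 2^5 = 32):
  (32·(-2.517146) − (-2.517309))/31 = -2.517141

-2.5171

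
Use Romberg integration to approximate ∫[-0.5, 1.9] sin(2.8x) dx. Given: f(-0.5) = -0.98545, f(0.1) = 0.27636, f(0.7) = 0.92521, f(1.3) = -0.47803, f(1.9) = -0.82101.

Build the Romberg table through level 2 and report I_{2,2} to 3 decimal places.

I_{0,0} (trapezoid, 1 panel, h=2.4000): -2.16775
I_{1,0} (trapezoid, 2 panels, h=1.2000): 0.02638
I_{2,0} (trapezoid, 4 panels, h=0.6000): -0.10781
I_{1,1} = 0.02638 + (0.02638 − (-2.16775))/3 = 0.75776
I_{2,1} = -0.10781 + (-0.10781 − 0.02638)/3 = -0.15254
I_{2,2} = -0.15254 + (-0.15254 − 0.75776)/15 = -0.21323

-0.213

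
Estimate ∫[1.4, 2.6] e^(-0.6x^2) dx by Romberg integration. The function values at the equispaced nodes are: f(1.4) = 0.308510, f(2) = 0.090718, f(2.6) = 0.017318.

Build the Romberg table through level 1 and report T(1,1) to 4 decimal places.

0.1377

T(0,0) (trapezoid, 1 panel, h=1.2000): 0.195497
T(1,0) (trapezoid, 2 panels, h=0.6000): 0.152179
T(1,1) = 0.152179 + (0.152179 − 0.195497)/3 = 0.137740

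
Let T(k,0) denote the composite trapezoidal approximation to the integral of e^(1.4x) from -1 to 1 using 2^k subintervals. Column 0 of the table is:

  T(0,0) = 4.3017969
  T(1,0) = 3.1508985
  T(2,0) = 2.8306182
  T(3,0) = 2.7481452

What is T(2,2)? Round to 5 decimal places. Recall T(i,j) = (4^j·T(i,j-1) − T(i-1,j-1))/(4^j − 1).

2.72096

T(1,1) = (4·3.1508985 − 4.3017969) / 3 = 2.7672657
T(2,1) = 2.8306182 + (2.8306182 − 3.1508985)/3 = 2.7238581
T(2,2) = (16·2.7238581 − 2.7672657) / 15 = 2.7209643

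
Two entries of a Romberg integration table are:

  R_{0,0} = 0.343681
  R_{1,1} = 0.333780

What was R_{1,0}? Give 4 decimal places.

0.3363

From R_{1,1} = (4·R_{1,0} − R_{0,0})/3, solve for R_{1,0}:
4·R_{1,0} = 3·0.333780 + 0.343681 = 1.345021
R_{1,0} = 0.336255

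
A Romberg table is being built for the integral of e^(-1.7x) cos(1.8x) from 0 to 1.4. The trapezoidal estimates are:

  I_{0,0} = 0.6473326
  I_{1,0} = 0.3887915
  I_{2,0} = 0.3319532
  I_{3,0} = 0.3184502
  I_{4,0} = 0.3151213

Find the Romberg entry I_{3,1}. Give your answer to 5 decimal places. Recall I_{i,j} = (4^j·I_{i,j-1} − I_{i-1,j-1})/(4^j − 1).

0.31395

Richardson extrapolation on the trapezoidal column (denominator 4−1=3):
I_{3,1} = 0.3184502 + (0.3184502 − 0.3319532)/3 = 0.3139492
(Column j=1 coincides with Simpson's rule on the same nodes.)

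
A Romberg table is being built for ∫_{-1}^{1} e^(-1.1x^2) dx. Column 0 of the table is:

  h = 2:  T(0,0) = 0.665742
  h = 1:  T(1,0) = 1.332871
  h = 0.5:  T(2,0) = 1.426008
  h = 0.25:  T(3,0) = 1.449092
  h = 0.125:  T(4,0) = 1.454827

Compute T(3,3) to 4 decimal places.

1.4569

Richardson extrapolation on the trapezoidal column (denominator 4−1=3):
T(1,1) = 1.332871 + (1.332871 − 0.665742)/3 = 1.555247
T(2,1) = (4·1.426008 − 1.332871) / 3 = 1.457054
T(3,1) = 1.449092 + (1.449092 − 1.426008)/3 = 1.456787
T(2,2) = (16·1.457054 − 1.555247) / 15 = 1.450508
T(3,2) = 1.456787 + (1.456787 − 1.457054)/15 = 1.456769
T(3,3) = 1.456769 + (1.456769 − 1.450508)/63 = 1.456868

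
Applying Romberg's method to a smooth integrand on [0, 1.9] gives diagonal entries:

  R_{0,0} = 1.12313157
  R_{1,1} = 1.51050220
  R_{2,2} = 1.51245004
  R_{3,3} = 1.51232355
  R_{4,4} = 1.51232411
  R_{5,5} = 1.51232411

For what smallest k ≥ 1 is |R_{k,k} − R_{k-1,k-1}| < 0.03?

|R_{1,1} − R_{0,0}| = 0.38737063 ≥ 0.03
|R_{2,2} − R_{1,1}| = 0.00194784 < 0.03

k = 2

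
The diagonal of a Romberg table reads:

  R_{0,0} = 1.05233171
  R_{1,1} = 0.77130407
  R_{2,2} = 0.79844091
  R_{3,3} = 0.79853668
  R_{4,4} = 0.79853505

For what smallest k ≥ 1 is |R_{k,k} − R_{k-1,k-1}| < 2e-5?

k = 4

|R_{1,1} − R_{0,0}| = 0.28102764 ≥ 2e-5
|R_{2,2} − R_{1,1}| = 0.02713684 ≥ 2e-5
|R_{3,3} − R_{2,2}| = 0.00009577 ≥ 2e-5
|R_{4,4} − R_{3,3}| = 0.00000163 < 2e-5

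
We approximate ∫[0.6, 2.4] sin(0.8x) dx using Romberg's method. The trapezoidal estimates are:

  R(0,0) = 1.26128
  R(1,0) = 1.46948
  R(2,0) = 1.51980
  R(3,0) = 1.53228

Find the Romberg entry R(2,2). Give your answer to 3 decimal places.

R(1,1) = 1.46948 + (1.46948 − 1.26128)/3 = 1.53888
R(2,1) = 1.51980 + (1.51980 − 1.46948)/3 = 1.53657
R(2,2) = (16·1.53657 − 1.53888) / 15 = 1.53642

1.536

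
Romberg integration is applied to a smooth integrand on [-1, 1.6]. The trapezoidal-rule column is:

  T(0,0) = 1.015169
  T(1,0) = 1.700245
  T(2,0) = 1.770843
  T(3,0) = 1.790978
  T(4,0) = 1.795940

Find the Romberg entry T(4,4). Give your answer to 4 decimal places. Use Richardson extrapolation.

1.7976

T(1,1) = (4·1.700245 − 1.015169) / 3 = 1.928604
T(2,1) = (4·1.770843 − 1.700245) / 3 = 1.794376
T(3,1) = 1.790978 + (1.790978 − 1.770843)/3 = 1.797690
T(4,1) = (4·1.795940 − 1.790978) / 3 = 1.797594
T(2,2) = 1.794376 + (1.794376 − 1.928604)/15 = 1.785427
T(3,2) = 1.797690 + (1.797690 − 1.794376)/15 = 1.797911
T(4,2) = 1.797594 + (1.797594 − 1.797690)/15 = 1.797588
T(3,3) = (64·1.797911 − 1.785427) / 63 = 1.798109
T(4,3) = (64·1.797588 − 1.797911) / 63 = 1.797583
T(4,4) = (256·1.797583 − 1.798109) / 255 = 1.797581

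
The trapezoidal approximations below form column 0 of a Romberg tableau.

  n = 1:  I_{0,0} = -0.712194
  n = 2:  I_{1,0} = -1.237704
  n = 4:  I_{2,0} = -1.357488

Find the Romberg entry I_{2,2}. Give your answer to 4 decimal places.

Richardson extrapolation on the trapezoidal column (denominator 4−1=3):
I_{1,1} = -1.237704 + (-1.237704 − (-0.712194))/3 = -1.412874
I_{2,1} = (4·(-1.357488) − (-1.237704)) / 3 = -1.397416
I_{2,2} = -1.397416 + (-1.397416 − (-1.412874))/15 = -1.396385
(Column j=1 coincides with Simpson's rule on the same nodes.)

-1.3964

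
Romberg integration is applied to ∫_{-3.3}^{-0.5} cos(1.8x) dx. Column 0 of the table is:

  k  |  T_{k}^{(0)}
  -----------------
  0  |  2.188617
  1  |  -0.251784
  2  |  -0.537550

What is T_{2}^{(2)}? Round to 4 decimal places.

T_{1}^{(1)} = -0.251784 + (-0.251784 − 2.188617)/3 = -1.065251
T_{2}^{(1)} = -0.537550 + (-0.537550 − (-0.251784))/3 = -0.632805
T_{2}^{(2)} = (16·(-0.632805) − (-1.065251)) / 15 = -0.603975

-0.6040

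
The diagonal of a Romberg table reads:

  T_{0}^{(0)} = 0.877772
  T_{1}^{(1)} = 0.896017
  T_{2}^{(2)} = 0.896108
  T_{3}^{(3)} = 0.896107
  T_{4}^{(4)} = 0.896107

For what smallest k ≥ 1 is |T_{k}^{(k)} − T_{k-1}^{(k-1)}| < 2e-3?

|T_{1}^{(1)} − T_{0}^{(0)}| = 0.018245 ≥ 2e-3
|T_{2}^{(2)} − T_{1}^{(1)}| = 0.000091 < 2e-3

k = 2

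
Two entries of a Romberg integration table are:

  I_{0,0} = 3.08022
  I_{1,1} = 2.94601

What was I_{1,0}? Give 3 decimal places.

From I_{1,1} = (4·I_{1,0} − I_{0,0})/3, solve for I_{1,0}:
4·I_{1,0} = 3·2.94601 + 3.08022 = 11.91825
I_{1,0} = 2.97956

2.980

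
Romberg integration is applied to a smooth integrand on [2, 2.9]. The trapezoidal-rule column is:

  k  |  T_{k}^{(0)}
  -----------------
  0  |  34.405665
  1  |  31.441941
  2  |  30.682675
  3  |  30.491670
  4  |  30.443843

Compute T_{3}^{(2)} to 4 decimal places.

30.4279

Richardson extrapolation on the trapezoidal column (denominator 4−1=3):
T_{2}^{(1)} = (4·30.682675 − 31.441941) / 3 = 30.429586
T_{3}^{(1)} = (4·30.491670 − 30.682675) / 3 = 30.428002
T_{3}^{(2)} = (16·30.428002 − 30.429586) / 15 = 30.427896
(Column j=1 coincides with Simpson's rule on the same nodes.)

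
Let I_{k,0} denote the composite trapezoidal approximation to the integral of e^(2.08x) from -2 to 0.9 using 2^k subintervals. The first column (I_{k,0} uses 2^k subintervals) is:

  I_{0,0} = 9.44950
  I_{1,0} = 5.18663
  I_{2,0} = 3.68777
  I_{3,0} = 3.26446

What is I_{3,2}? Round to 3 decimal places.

3.119

I_{2,1} = (4·3.68777 − 5.18663) / 3 = 3.18815
I_{3,1} = 3.26446 + (3.26446 − 3.68777)/3 = 3.12336
I_{3,2} = 3.12336 + (3.12336 − 3.18815)/15 = 3.11904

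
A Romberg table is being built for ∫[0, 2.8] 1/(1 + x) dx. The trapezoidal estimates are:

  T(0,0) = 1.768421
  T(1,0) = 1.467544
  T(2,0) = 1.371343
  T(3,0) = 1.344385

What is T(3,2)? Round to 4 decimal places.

Richardson extrapolation on the trapezoidal column (denominator 4−1=3):
T(2,1) = (4·1.371343 − 1.467544) / 3 = 1.339276
T(3,1) = (4·1.344385 − 1.371343) / 3 = 1.335399
T(3,2) = 1.335399 + (1.335399 − 1.339276)/15 = 1.335141

1.3351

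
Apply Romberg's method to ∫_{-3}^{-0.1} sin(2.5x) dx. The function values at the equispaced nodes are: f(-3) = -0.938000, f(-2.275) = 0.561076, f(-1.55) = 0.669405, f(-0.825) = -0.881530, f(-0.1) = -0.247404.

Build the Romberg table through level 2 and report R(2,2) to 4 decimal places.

-0.3390

R(0,0) (trapezoid, 1 panel, h=2.9000): -1.718836
R(1,0) (trapezoid, 2 panels, h=1.4500): 0.111219
R(2,0) (trapezoid, 4 panels, h=0.7250): -0.176719
R(1,1) = 0.111219 + (0.111219 − (-1.718836))/3 = 0.721237
R(2,1) = -0.176719 + (-0.176719 − 0.111219)/3 = -0.272698
R(2,2) = -0.272698 + (-0.272698 − 0.721237)/15 = -0.338960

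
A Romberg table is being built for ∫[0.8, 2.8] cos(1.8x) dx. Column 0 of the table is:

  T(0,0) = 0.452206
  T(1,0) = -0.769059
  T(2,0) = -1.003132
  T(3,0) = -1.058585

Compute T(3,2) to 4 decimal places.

-1.0768

Richardson extrapolation on the trapezoidal column (denominator 4−1=3):
T(2,1) = (4·(-1.003132) − (-0.769059)) / 3 = -1.081156
T(3,1) = (4·(-1.058585) − (-1.003132)) / 3 = -1.077069
T(3,2) = (16·(-1.077069) − (-1.081156)) / 15 = -1.076797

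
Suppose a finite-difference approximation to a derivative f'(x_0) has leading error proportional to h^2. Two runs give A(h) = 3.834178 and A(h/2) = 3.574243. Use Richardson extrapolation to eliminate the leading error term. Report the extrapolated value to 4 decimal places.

3.4876

Extrapolated value = (4·A(h/2) − A(h)) / (4 − 1)
= (4·3.574243 − 3.834178) / 3
= 10.462794 / 3 = 3.487598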